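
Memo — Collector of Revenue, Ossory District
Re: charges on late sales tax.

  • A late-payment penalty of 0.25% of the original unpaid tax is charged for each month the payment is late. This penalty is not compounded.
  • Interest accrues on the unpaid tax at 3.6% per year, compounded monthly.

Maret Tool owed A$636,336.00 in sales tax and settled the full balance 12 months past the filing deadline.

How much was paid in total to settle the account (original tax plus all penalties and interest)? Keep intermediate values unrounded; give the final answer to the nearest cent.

A$678,715.97

Late-payment penalty: 12 × 0.25% × A$636,336.00 = A$19,090.08
Interest (3.6%/yr ÷ 12 = 0.3%/month): A$636,336.00 × ((1 + 0.003)^12 − 1) = A$23,289.8851…
Total = A$636,336.00 + A$19,090.0800 + A$23,289.8851… = A$678,715.97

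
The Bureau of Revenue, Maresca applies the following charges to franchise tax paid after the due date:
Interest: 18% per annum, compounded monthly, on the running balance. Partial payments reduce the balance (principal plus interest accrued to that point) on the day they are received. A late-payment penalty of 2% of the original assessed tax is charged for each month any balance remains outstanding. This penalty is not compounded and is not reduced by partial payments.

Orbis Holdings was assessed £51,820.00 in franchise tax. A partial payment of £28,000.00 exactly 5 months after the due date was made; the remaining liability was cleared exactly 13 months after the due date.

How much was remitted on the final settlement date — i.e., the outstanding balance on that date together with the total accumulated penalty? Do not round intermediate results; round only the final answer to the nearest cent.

Monthly rate = 18% ÷ 12 = 1.5%
Balance at month 5: £51,820.0000 × (1 + 0.015)^5 = £55,824.8571…
After £28,000.00 payment: £55,824.8571… − £28,000.00 = £27,824.8571…
Balance at month 13: £27,824.8571… × (1 + 0.015)^8 = £31,344.4952…
Penalty: 13 × 2% × £51,820.00 = £13,473.20
Final settlement = outstanding balance + penalty = £31,344.4952… + £13,473.20 = £44,817.70

£44,817.70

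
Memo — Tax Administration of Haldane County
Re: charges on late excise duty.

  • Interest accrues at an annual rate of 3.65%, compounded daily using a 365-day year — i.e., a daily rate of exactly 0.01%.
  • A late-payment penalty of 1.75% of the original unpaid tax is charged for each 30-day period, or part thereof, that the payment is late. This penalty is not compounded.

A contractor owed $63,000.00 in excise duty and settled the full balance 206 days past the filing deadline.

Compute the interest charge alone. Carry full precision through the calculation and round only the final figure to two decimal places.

Interest: $63,000.00 × ((1 + 0.0001)^206 − 1) = $63,000.00 × 0.02081259… = $1,311.1934…

$1,311.19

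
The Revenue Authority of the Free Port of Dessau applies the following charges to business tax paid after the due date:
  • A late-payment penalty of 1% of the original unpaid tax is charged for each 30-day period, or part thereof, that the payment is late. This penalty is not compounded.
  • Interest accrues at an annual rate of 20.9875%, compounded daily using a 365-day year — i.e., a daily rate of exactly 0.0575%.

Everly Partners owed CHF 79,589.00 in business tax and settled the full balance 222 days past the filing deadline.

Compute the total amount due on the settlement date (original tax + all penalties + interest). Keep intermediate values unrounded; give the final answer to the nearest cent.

CHF 96,789.27

Penalty periods: ⌈222/30⌉ = 8; penalty = 8 × 1% × CHF 79,589.00 = CHF 6,367.12
Interest: CHF 79,589.00 × ((1 + 0.000575)^222 − 1) = CHF 79,589.00 × 0.13611360… = CHF 10,833.1453…
Total = CHF 79,589.00 + CHF 6,367.1200 + CHF 10,833.1453… = CHF 96,789.27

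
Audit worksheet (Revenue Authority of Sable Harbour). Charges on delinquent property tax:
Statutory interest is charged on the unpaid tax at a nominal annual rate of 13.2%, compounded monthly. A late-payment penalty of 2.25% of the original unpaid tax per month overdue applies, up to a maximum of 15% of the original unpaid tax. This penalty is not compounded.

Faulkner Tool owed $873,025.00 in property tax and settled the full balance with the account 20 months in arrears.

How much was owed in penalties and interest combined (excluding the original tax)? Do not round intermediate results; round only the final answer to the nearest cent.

Penalty (uncapped): 20 × 2.25% × $873,025.00 = $392,861.25; cap = 15% × $873,025.00 = $130,953.75 → penalty = $130,953.75
Interest (13.2%/yr ÷ 12 = 1.1%/month): $873,025.00 × ((1 + 0.011)^20 − 1) = $213,525.1903…
Penalties + interest = $130,953.7500 + $213,525.1903… = $344,478.94

$344,478.94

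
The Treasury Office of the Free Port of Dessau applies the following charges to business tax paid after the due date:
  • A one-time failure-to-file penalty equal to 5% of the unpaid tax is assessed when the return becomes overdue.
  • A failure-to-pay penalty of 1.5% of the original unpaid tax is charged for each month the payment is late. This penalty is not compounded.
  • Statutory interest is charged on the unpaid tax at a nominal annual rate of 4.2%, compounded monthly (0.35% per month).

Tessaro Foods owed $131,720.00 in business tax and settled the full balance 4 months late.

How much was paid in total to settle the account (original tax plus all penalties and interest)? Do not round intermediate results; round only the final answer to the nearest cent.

$148,062.98

Failure-to-file penalty: 5% × $131,720.00 = $6,586.00
Failure-to-pay penalty: 4 × 1.5% × $131,720.00 = $7,903.20
Interest: $131,720.00 × ((1 + 0.0035)^4 − 1) = $131,720.00 × 0.0140737… = $1,853.7840…
Total = $131,720.00 + $14,489.2000 + $1,853.7840… = $148,062.98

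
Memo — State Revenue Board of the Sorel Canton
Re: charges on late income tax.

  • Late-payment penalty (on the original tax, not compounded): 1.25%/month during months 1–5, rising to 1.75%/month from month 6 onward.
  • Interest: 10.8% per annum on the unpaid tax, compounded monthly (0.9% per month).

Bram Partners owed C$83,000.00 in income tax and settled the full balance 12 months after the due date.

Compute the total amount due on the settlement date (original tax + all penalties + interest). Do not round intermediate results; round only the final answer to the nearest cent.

C$107,776.30

Penalty, months 1–5: 5 × 1.25% × C$83,000.00 = C$5,187.50
Penalty, months 6–12: 7 × 1.75% × C$83,000.00 = C$10,167.50
Interest: C$83,000.00 × ((1 + 0.009)^12 − 1) = C$83,000.00 × 0.1135097… = C$9,421.3030…
Total = C$83,000.00 + C$15,355.0000 + C$9,421.3030… = C$107,776.30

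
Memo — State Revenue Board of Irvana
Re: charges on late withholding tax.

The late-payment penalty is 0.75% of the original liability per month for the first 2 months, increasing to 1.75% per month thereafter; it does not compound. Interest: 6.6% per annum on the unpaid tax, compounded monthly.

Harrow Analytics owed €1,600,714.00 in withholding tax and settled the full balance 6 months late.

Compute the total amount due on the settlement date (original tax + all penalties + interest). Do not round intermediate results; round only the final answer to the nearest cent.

Penalty, months 1–2: 2 × 0.75% × €1,600,714.00 = €24,010.71
Penalty, months 3–6: 4 × 1.75% × €1,600,714.00 = €112,049.98
Interest (6.6%/yr ÷ 12 = 0.55%/month): €1,600,714.00 × ((1 + 0.0055)^6 − 1) = €53,555.2344…
Total = €1,600,714.00 + €136,060.6900 + €53,555.2344… = €1,790,329.92

€1,790,329.92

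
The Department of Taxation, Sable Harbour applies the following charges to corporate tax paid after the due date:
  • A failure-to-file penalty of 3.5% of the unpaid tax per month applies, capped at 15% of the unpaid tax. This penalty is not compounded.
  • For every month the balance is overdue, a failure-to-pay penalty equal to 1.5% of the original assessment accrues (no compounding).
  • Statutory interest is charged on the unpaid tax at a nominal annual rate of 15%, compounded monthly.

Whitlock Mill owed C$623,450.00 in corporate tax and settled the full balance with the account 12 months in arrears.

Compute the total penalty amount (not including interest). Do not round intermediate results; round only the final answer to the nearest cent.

C$205,738.50

Failure-to-file: 12 × 3.5% × C$623,450.00 = C$261,849.00, capped at 15% × C$623,450.00 = C$93,517.50
Failure-to-pay penalty = 1.5% × C$623,450.00 × 12 mo = C$112,221.00
Total penalty = C$93,517.50 + C$112,221.00 = C$205,738.50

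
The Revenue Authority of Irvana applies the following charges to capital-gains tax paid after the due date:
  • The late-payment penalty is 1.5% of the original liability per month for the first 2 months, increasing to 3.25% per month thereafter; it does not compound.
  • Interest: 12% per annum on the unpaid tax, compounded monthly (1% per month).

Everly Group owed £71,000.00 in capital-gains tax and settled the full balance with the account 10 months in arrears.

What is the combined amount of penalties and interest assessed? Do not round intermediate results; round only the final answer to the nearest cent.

Penalty, months 1–2: 2 × 1.5% × £71,000.00 = £2,130.00
Penalty, months 3–10: 8 × 3.25% × £71,000.00 = £18,460.00
Interest: £71,000.00 × ((1 + 0.01)^10 − 1) = £71,000.00 × 0.1046221… = £7,428.1709…
Penalties + interest = £20,590.0000 + £7,428.1709… = £28,018.17

£28,018.17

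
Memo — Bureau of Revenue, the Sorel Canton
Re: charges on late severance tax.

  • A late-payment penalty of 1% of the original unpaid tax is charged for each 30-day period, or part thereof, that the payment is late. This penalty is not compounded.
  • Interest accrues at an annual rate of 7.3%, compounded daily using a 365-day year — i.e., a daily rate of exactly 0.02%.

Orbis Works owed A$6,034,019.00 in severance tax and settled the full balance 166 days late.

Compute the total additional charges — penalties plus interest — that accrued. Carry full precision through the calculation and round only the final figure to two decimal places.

A$565,712.44

Penalty periods: ⌈166/30⌉ = 6; penalty = 6 × 1% × A$6,034,019.00 = A$362,041.14
Interest: A$6,034,019.00 × ((1 + 0.0002)^166 − 1) = A$6,034,019.00 × 0.03375384… = A$203,671.3023…
Penalties + interest = A$362,041.1400 + A$203,671.3023… = A$565,712.44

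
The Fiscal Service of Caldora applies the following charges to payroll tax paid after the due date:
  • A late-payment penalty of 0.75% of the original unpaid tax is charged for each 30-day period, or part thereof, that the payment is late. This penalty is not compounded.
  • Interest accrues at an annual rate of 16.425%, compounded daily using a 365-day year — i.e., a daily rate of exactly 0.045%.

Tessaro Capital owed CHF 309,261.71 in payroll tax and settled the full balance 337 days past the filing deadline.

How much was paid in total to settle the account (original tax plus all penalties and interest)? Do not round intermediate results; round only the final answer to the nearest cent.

CHF 387,725.47

Penalty periods: ⌈337/30⌉ = 12; penalty = 12 × 0.75% × CHF 309,261.71 = CHF 27,833.55…
Interest: CHF 309,261.71 × ((1 + 0.00045)^337 − 1) = CHF 309,261.71 × 0.16371316… = CHF 50,630.2104…
Total = CHF 309,261.71 + CHF 27,833.5539 + CHF 50,630.2104… = CHF 387,725.47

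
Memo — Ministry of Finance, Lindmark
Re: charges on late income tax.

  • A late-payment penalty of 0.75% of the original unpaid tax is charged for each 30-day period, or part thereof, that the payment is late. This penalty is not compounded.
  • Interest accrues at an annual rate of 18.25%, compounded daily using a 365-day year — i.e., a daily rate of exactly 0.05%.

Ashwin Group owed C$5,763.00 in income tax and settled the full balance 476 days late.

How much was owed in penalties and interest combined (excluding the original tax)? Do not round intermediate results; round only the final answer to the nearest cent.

C$2,239.70

Penalty periods: ⌈476/30⌉ = 16; penalty = 16 × 0.75% × C$5,763.00 = C$691.56
Interest: C$5,763.00 × ((1 + 0.0005)^476 − 1) = C$5,763.00 × 0.26863373… = C$1,548.1362…
Penalties + interest = C$691.5600 + C$1,548.1362… = C$2,239.70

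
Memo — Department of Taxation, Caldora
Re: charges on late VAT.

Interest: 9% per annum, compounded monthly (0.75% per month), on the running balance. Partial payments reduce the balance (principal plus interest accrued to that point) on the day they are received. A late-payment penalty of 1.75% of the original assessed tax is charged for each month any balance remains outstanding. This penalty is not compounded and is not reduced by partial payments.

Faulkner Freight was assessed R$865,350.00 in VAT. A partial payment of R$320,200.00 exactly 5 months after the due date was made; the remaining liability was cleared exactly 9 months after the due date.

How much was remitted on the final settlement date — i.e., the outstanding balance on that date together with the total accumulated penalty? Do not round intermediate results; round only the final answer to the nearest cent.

Balance at month 5: R$865,350.0000 × (1 + 0.0075)^5 = R$898,291.0488…
After R$320,200.00 payment: R$898,291.0488… − R$320,200.00 = R$578,091.0488…
Balance at month 9: R$578,091.0488… × (1 + 0.0075)^4 = R$595,629.8633…
Penalty: 9 × 1.75% × R$865,350.00 = R$136,292.63…
Final settlement = outstanding balance + penalty = R$595,629.8633… + R$136,292.63… = R$731,922.49

R$731,922.49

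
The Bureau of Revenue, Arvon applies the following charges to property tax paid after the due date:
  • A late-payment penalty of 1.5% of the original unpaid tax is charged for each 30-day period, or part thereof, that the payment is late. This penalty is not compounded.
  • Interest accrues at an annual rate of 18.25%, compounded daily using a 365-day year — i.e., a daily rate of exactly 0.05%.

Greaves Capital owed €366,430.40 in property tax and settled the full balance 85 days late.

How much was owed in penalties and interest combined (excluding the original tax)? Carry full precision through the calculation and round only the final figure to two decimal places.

€32,394.27

Penalty periods: ⌈85/30⌉ = 3; penalty = 3 × 1.5% × €366,430.40 = €16,489.37…
Interest: €366,430.40 × ((1 + 0.0005)^85 − 1) = €366,430.40 × 0.04340497… = €15,904.9019…
Penalties + interest = €16,489.3680 + €15,904.9019… = €32,394.27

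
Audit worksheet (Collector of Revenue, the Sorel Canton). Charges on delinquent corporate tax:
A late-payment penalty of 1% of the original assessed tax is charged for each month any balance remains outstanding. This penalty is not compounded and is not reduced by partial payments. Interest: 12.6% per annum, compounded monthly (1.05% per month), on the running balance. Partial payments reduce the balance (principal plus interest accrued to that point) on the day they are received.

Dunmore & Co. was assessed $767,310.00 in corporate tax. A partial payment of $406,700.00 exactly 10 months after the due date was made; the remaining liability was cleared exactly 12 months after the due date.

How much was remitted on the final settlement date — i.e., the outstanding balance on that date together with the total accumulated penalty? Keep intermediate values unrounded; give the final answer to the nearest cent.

Balance at month 10: $767,310.0000 × (1 + 0.0105)^10 = $851,792.9411…
After $406,700.00 payment: $851,792.9411… − $406,700.00 = $445,092.9411…
Balance at month 12: $445,092.9411… × (1 + 0.0105)^2 = $454,488.9644…
Penalty: 12 × 1% × $767,310.00 = $92,077.20
Final settlement = outstanding balance + penalty = $454,488.9644… + $92,077.20 = $546,566.16

$546,566.16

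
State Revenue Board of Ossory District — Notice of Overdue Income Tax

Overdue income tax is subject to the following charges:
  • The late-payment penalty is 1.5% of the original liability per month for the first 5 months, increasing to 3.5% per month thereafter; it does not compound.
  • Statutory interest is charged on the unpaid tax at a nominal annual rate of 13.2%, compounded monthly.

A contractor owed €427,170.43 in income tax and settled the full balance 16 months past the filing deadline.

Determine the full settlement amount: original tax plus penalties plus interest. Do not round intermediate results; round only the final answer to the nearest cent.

€705,383.42

Penalty, months 1–5: 5 × 1.5% × €427,170.43 = €32,037.78…
Penalty, months 6–16: 11 × 3.5% × €427,170.43 = €164,460.62…
Interest (13.2%/yr ÷ 12 = 1.1%/month): €427,170.43 × ((1 + 0.011)^16 − 1) = €81,714.5954…
Total = €427,170.43 + €196,498.3978 + €81,714.5954… = €705,383.42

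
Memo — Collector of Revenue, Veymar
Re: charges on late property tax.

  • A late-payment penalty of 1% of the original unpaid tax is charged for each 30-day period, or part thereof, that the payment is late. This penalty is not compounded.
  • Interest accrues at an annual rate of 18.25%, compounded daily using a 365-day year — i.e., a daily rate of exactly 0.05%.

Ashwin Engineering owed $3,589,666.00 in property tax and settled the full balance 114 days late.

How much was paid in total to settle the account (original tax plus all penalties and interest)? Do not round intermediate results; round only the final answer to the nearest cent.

Penalty periods: ⌈114/30⌉ = 4; penalty = 4 × 1% × $3,589,666.00 = $143,586.64
Interest: $3,589,666.00 × ((1 + 0.0005)^114 − 1) = $3,589,666.00 × 0.05864073… = $210,500.6336…
Total = $3,589,666.00 + $143,586.6400 + $210,500.6336… = $3,943,753.27

$3,943,753.27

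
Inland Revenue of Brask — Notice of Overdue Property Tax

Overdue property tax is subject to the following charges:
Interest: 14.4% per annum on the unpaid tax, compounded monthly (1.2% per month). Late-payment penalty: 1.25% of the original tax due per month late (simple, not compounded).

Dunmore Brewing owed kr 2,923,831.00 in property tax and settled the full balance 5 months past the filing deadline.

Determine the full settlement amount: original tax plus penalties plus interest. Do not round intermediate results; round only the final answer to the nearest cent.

Late-payment penalty = 1.25% × kr 2,923,831.00 × 5 mo = kr 182,739.44…
Interest: kr 2,923,831.00 × ((1 + 0.012)^5 − 1) = kr 2,923,831.00 × 0.0614574… = kr 179,691.0043…
Total = kr 2,923,831.00 + kr 182,739.4375 + kr 179,691.0043… = kr 3,286,261.44

kr 3,286,261.44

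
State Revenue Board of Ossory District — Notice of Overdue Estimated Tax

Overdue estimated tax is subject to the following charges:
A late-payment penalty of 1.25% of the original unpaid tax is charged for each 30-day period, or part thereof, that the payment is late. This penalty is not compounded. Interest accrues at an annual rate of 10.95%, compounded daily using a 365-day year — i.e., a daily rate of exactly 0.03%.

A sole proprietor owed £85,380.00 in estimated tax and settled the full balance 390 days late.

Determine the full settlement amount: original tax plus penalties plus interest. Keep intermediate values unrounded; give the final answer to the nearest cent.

Penalty periods: ⌈390/30⌉ = 13; penalty = 13 × 1.25% × £85,380.00 = £13,874.25
Interest: £85,380.00 × ((1 + 0.0003)^390 − 1) = £85,380.00 × 0.12409971… = £10,595.6329…
Total = £85,380.00 + £13,874.2500 + £10,595.6329… = £109,849.88

£109,849.88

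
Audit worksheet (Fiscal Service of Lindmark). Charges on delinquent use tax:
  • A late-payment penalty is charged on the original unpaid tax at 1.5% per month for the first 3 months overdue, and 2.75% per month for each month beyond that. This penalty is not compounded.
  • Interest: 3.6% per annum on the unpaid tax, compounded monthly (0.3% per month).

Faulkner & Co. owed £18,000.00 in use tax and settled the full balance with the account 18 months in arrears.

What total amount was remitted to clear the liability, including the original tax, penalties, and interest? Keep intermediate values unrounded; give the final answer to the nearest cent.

£27,232.19

Penalty, months 1–3: 3 × 1.5% × £18,000.00 = £810.00
Penalty, months 4–18: 15 × 2.75% × £18,000.00 = £7,425.00
Interest: £18,000.00 × ((1 + 0.003)^18 − 1) = £18,000.00 × 0.0553993… = £997.1871…
Total = £18,000.00 + £8,235.0000 + £997.1871… = £27,232.19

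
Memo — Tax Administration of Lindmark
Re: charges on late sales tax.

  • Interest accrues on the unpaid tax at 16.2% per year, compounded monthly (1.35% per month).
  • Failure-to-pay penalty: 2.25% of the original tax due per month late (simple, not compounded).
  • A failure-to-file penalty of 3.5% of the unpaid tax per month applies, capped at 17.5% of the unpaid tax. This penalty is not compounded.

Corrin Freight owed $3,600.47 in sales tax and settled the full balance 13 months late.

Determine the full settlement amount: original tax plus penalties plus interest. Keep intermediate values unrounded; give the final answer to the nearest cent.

Failure-to-file: 13 × 3.5% × $3,600.47 = $1,638.21…, capped at 17.5% × $3,600.47 = $630.08…
Failure-to-pay penalty = 2.25% × $3,600.47 × 13 mo = $1,053.14…
Interest: $3,600.47 × ((1 + 0.0135)^13 − 1) = $3,600.47 × 0.1904435… = $685.6861…
Total = $3,600.47 + $1,683.2197… + $685.6861… = $5,969.38

$5,969.38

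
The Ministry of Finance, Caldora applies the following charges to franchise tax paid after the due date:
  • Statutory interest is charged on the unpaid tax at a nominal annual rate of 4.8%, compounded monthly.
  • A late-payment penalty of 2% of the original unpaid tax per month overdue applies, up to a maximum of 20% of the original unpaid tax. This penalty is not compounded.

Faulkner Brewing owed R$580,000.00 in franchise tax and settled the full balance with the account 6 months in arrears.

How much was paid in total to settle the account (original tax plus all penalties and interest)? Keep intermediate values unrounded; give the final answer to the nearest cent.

R$663,659.94

Penalty: 6 × 2% × R$580,000.00 = R$69,600.00 (below the 20% cap of R$116,000.00)
Interest (4.8%/yr ÷ 12 = 0.4%/month): R$580,000.00 × ((1 + 0.004)^6 − 1) = R$14,059.9446…
Total = R$580,000.00 + R$69,600.0000 + R$14,059.9446… = R$663,659.94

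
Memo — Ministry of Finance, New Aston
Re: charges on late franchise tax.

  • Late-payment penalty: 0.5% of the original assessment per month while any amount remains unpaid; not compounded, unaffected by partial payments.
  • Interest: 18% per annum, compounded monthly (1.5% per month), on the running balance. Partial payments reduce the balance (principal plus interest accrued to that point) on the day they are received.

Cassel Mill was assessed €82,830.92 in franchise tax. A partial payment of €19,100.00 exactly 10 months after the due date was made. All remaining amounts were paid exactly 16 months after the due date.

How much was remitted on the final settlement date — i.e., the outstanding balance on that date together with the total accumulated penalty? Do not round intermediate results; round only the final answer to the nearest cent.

€90,852.95

Balance at month 10: €82,830.9200 × (1 + 0.015)^10 = €96,128.6642…
After €19,100.00 payment: €96,128.6642… − €19,100.00 = €77,028.6642…
Balance at month 16: €77,028.6642… × (1 + 0.015)^6 = €84,226.4740…
Penalty: 16 × 0.5% × €82,830.92 = €6,626.47…
Final settlement = outstanding balance + penalty = €84,226.4740… + €6,626.47… = €90,852.95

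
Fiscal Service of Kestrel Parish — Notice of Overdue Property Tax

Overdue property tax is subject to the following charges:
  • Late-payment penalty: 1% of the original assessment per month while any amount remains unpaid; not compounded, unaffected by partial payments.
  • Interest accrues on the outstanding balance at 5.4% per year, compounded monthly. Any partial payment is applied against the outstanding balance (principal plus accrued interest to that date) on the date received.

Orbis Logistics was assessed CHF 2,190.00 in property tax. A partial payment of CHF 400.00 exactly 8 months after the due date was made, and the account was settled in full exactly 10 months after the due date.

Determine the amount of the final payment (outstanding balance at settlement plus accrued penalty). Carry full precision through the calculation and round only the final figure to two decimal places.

Monthly rate = 5.4% ÷ 12 = 0.45%
Balance at month 8: CHF 2,190.0000 × (1 + 0.0045)^8 = CHF 2,270.0930…
After CHF 400.00 payment: CHF 2,270.0930… − CHF 400.00 = CHF 1,870.0930…
Balance at month 10: CHF 1,870.0930… × (1 + 0.0045)^2 = CHF 1,886.9617…
Penalty: 10 × 1% × CHF 2,190.00 = CHF 219.00
Final settlement = outstanding balance + penalty = CHF 1,886.9617… + CHF 219.00 = CHF 2,105.96

CHF 2,105.96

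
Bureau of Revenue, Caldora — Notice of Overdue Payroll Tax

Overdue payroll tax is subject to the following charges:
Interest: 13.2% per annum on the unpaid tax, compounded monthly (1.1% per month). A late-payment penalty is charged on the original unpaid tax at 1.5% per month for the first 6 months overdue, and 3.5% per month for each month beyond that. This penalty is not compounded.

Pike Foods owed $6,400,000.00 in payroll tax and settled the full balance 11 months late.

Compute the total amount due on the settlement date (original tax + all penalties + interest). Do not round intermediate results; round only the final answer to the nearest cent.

Penalty, months 1–6: 6 × 1.5% × $6,400,000.00 = $576,000.00
Penalty, months 7–11: 5 × 3.5% × $6,400,000.00 = $1,120,000.00
Interest: $6,400,000.00 × ((1 + 0.011)^11 − 1) = $6,400,000.00 × 0.1278795… = $818,428.9393…
Total = $6,400,000.00 + $1,696,000.0000 + $818,428.9393… = $8,914,428.94

$8,914,428.94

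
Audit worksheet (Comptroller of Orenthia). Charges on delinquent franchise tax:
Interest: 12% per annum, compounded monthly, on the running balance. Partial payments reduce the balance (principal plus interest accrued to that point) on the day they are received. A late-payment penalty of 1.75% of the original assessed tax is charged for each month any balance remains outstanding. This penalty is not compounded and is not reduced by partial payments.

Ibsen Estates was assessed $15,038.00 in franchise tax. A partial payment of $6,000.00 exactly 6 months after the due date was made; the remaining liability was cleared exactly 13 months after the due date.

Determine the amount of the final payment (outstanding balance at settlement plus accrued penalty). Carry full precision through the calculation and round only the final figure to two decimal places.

Monthly rate = 12% ÷ 12 = 1%
Balance at month 6: $15,038.0000 × (1 + 0.01)^6 = $15,963.1400…
After $6,000.00 payment: $15,963.1400… − $6,000.00 = $9,963.1400…
Balance at month 13: $9,963.1400… × (1 + 0.01)^7 = $10,681.8346…
Penalty: 13 × 1.75% × $15,038.00 = $3,421.15…
Final settlement = outstanding balance + penalty = $10,681.8346… + $3,421.15… = $14,102.98

$14,102.98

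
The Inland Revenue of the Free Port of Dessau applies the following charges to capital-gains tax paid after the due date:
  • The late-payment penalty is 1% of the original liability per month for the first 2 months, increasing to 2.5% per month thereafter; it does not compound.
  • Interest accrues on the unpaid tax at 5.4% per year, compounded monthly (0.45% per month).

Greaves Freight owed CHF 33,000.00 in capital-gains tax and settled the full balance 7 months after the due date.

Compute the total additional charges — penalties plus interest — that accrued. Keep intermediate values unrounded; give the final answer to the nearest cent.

CHF 5,838.64

Penalty, months 1–2: 2 × 1% × CHF 33,000.00 = CHF 660.00
Penalty, months 3–7: 5 × 2.5% × CHF 33,000.00 = CHF 4,125.00
Interest: CHF 33,000.00 × ((1 + 0.0045)^7 − 1) = CHF 33,000.00 × 0.0319285… = CHF 1,053.6390…
Penalties + interest = CHF 4,785.0000 + CHF 1,053.6390… = CHF 5,838.64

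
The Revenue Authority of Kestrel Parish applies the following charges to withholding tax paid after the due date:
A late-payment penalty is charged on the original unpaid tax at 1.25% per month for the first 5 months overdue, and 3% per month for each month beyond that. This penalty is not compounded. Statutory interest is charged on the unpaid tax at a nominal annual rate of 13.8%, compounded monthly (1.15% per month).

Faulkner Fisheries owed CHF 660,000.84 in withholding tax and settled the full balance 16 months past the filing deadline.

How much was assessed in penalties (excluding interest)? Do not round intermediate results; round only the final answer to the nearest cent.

Penalty, months 1–5: 5 × 1.25% × CHF 660,000.84 = CHF 41,250.05…
Penalty, months 6–16: 11 × 3% × CHF 660,000.84 = CHF 217,800.28…
Total penalty = CHF 41,250.05… + CHF 217,800.28… = CHF 259,050.33

CHF 259,050.33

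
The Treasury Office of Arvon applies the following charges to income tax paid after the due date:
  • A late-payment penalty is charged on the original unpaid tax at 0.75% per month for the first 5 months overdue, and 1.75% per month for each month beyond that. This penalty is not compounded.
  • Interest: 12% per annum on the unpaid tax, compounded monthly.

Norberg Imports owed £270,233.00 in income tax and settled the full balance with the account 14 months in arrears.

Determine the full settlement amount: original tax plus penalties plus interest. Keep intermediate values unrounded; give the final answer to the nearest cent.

£363,321.30

Penalty, months 1–5: 5 × 0.75% × £270,233.00 = £10,133.74…
Penalty, months 6–14: 9 × 1.75% × £270,233.00 = £42,561.70…
Interest (12%/yr ÷ 12 = 1%/month): £270,233.00 × ((1 + 0.01)^14 − 1) = £40,392.8651…
Total = £270,233.00 + £52,695.4350 + £40,392.8651… = £363,321.30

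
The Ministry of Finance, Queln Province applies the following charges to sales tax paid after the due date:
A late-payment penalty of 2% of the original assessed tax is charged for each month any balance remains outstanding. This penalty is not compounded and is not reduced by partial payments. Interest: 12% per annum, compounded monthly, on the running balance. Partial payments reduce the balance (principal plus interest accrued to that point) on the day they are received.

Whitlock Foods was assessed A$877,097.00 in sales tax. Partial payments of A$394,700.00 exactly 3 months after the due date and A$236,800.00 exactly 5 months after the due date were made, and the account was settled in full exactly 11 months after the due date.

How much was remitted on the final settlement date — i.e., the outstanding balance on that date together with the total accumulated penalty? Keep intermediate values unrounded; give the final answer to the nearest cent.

Monthly rate = 12% ÷ 12 = 1%
Balance at month 3: A$877,097.0000 × (1 + 0.01)^3 = A$903,673.9162…
After A$394,700.00 payment: A$903,673.9162… − A$394,700.00 = A$508,973.9162…
Balance at month 5: A$508,973.9162… × (1 + 0.01)^2 = A$519,204.2919…
After A$236,800.00 payment: A$519,204.2919… − A$236,800.00 = A$282,404.2919…
Balance at month 11: A$282,404.2919… × (1 + 0.01)^6 = A$299,777.8465…
Penalty: 11 × 2% × A$877,097.00 = A$192,961.34
Final settlement = outstanding balance + penalty = A$299,777.8465… + A$192,961.34 = A$492,739.19

A$492,739.19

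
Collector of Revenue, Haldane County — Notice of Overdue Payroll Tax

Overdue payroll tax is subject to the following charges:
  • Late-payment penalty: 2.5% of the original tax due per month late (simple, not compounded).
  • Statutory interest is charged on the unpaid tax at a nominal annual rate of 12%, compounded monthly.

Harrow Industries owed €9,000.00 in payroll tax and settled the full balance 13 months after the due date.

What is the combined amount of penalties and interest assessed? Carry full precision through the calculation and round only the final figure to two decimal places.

Late-payment penalty: 13 × 2.5% × €9,000.00 = €2,925.00
Interest (12%/yr ÷ 12 = 1%/month): €9,000.00 × ((1 + 0.01)^13 − 1) = €1,242.8395…
Penalties + interest = €2,925.0000 + €1,242.8395… = €4,167.84

€4,167.84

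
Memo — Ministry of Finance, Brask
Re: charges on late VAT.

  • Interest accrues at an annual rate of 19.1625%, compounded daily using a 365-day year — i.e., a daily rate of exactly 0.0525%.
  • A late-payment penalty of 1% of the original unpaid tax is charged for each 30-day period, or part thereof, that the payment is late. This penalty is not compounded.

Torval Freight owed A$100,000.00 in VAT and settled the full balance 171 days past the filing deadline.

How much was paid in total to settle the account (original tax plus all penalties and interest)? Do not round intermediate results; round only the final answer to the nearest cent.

A$115,390.24

Penalty periods: ⌈171/30⌉ = 6; penalty = 6 × 1% × A$100,000.00 = A$6,000.00
Interest: A$100,000.00 × ((1 + 0.000525)^171 − 1) = A$100,000.00 × 0.09390235… = A$9,390.2352…
Total = A$100,000.00 + A$6,000.0000 + A$9,390.2352… = A$115,390.24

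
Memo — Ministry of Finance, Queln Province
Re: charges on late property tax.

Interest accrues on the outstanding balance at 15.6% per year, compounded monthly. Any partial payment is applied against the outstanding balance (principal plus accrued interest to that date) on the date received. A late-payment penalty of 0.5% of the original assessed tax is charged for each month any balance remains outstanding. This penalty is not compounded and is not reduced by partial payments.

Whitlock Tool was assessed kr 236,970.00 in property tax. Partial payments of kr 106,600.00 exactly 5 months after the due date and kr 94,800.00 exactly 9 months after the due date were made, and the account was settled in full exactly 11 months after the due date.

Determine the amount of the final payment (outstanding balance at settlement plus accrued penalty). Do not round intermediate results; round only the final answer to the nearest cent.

kr 73,710.29

Monthly rate = 15.6% ÷ 12 = 1.3%
Balance at month 5: kr 236,970.0000 × (1 + 0.013)^5 = kr 252,778.7695…
After kr 106,600.00 payment: kr 252,778.7695… − kr 106,600.00 = kr 146,178.7695…
Balance at month 9: kr 146,178.7695… × (1 + 0.013)^4 = kr 153,929.5795…
After kr 94,800.00 payment: kr 153,929.5795… − kr 94,800.00 = kr 59,129.5795…
Balance at month 11: kr 59,129.5795… × (1 + 0.013)^2 = kr 60,676.9415…
Penalty: 11 × 0.5% × kr 236,970.00 = kr 13,033.35
Final settlement = outstanding balance + penalty = kr 60,676.9415… + kr 13,033.35 = kr 73,710.29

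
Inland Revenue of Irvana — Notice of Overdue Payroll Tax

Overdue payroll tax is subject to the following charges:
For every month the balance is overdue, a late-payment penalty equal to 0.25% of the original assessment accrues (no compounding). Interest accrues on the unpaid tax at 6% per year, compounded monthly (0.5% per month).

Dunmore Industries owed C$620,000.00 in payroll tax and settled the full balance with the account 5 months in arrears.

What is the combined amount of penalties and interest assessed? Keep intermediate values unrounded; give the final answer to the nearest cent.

Late-payment penalty: 5 × 0.25% × C$620,000.00 = C$7,750.00
Interest: C$620,000.00 × ((1 + 0.005)^5 − 1) = C$620,000.00 × 0.0252513… = C$15,655.7769…
Penalties + interest = C$7,750.0000 + C$15,655.7769… = C$23,405.78

C$23,405.78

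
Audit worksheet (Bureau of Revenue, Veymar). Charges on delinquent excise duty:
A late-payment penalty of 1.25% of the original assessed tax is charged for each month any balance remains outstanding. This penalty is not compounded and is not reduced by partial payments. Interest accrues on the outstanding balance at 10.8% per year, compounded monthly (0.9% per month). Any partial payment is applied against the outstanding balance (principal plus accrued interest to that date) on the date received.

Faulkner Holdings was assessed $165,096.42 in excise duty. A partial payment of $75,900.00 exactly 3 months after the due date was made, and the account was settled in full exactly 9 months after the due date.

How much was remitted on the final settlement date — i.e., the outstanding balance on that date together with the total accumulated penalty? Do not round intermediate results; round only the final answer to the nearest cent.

$117,442.31

Balance at month 3: $165,096.4200 × (1 + 0.009)^3 = $169,594.2621…
After $75,900.00 payment: $169,594.2621… − $75,900.00 = $93,694.2621…
Balance at month 9: $93,694.2621… × (1 + 0.009)^6 = $98,868.9661…
Penalty: 9 × 1.25% × $165,096.42 = $18,573.35…
Final settlement = outstanding balance + penalty = $98,868.9661… + $18,573.35… = $117,442.31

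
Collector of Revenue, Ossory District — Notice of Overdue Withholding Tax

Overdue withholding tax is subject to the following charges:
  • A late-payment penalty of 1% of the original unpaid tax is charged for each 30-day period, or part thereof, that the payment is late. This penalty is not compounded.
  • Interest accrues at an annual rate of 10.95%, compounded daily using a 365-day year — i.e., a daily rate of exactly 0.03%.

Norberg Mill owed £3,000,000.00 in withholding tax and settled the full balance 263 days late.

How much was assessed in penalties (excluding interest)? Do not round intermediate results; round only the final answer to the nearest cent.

Penalty periods: ⌈263/30⌉ = 9; penalty = 9 × 1% × £3,000,000.00 = £270,000.00

£270,000.00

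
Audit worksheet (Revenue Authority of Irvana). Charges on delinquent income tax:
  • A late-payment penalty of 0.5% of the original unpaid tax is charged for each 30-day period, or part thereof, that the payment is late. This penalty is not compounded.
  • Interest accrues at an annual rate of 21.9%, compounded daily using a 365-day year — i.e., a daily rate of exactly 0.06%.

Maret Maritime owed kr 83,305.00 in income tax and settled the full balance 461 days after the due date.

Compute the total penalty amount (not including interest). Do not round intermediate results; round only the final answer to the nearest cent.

Penalty periods: ⌈461/30⌉ = 16; penalty = 16 × 0.5% × kr 83,305.00 = kr 6,664.40

kr 6,664.40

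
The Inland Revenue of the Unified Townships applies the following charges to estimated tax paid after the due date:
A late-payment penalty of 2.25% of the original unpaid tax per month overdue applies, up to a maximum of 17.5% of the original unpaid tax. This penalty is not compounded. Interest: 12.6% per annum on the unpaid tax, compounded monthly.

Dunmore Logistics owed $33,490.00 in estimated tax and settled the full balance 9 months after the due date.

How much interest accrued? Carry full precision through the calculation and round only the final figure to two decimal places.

$3,301.04

Interest (12.6%/yr ÷ 12 = 1.05%/month): $33,490.00 × ((1 + 0.0105)^9 − 1) = $3,301.0352…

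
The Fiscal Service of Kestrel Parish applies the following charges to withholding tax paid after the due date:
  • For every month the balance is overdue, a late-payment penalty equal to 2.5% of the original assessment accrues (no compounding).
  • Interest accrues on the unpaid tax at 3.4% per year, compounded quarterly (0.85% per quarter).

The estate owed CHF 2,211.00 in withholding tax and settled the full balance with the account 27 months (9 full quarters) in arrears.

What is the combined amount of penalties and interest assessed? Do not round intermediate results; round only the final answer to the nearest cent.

Late-payment penalty = 2.5% × CHF 2,211.00 × 27 mo = CHF 1,492.43…
Interest: CHF 2,211.00 × ((1 + 0.0085)^9 − 1) = CHF 2,211.00 × 0.0791532… = CHF 175.0078…
Penalties + interest = CHF 1,492.4250 + CHF 175.0078… = CHF 1,667.43

CHF 1,667.43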